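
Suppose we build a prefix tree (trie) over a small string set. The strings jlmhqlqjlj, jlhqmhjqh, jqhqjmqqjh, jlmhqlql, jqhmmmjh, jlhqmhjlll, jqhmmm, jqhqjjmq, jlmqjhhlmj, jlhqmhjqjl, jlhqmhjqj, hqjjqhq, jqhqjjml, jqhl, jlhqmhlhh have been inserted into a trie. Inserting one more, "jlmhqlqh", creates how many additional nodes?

1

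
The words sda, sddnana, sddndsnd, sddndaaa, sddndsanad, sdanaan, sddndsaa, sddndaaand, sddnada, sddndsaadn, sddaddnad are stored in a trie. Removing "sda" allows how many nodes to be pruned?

0

Walk "sda" from the leaf back toward the root, removing each node that no remaining word uses.
Every node on "sda" is still needed (e.g. by "sdanaan"), so nothing is freed.
Nodes removed: 0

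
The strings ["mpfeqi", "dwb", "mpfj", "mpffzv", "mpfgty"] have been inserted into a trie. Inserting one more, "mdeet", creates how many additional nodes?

"m" is already a path in the trie; the remaining "deet" must be added.
So 5 − 1 = 4 new nodes.

4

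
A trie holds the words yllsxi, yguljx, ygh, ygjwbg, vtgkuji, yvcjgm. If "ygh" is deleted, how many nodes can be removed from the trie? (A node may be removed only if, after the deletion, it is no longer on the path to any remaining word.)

1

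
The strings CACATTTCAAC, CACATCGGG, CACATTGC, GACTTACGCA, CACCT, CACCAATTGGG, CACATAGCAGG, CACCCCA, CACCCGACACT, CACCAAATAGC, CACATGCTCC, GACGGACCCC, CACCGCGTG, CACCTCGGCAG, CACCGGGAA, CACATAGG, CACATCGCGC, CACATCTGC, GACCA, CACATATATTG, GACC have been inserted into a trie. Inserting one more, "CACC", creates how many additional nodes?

Every character of "CACC" already lies on an existing path (it is a prefix of some stored word).
No new nodes are needed: 0.

0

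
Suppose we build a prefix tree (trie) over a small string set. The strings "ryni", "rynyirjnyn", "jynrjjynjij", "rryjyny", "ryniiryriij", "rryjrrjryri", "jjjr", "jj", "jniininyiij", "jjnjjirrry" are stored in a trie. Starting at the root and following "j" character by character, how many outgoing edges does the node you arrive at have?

3

The children of the "j" node are the distinct next characters among strings starting with "j".
Distinct next characters after "j": j, n, y.
That node has 3 child edges.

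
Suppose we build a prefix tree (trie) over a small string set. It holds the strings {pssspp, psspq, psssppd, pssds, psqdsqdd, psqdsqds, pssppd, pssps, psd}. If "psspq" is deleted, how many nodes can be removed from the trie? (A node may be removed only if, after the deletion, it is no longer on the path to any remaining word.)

1

A node on "psspq"'s path can go only if nothing else ends at it or branches off below it.
The suffix "q" (1 node) is used only by "psspq"; the node for "pssp" still has the child "p", so pruning stops there.
Nodes removed: 1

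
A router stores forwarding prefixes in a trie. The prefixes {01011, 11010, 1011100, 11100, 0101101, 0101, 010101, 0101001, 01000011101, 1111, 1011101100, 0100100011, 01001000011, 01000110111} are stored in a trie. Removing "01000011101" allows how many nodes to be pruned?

6

A node on "01000011101"'s path can go only if nothing else ends at it or branches off below it.
The suffix "011101" (6 nodes) is used only by "01000011101"; the node for "01000" still has the child "1", so pruning stops there.
Nodes removed: 6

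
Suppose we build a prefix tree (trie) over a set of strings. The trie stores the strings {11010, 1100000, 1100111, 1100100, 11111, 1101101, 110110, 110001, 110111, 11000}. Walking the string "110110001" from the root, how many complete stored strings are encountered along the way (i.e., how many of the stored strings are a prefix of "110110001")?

Check each prefix of "110110001" against the stored set — each match is an end-marker on the path.
Prefixes of the query that are stored words: "110110"
Count: 1

1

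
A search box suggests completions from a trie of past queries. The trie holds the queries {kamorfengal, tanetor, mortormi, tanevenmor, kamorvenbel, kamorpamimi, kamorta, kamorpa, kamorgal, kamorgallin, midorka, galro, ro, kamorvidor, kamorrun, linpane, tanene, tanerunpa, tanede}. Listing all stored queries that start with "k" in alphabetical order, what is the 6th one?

kamorrun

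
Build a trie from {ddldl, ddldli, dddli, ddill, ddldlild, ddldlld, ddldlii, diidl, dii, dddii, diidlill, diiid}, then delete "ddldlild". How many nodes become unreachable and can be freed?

2

After clearing the end-marker at "ddldlild", prune upward until reaching a node still needed by another word.
The suffix "ld" (2 nodes) is used only by "ddldlild"; the node for "ddldli" still has the child "i", so pruning stops there.
Nodes removed: 2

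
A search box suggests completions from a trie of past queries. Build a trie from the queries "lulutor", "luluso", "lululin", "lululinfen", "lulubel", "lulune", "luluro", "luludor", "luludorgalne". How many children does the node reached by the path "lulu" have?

7

Follow the path "lulu" to its node, then look at its outgoing edges.
Distinct next characters after "lulu": b, d, l, n, r, s, t.
That node has 7 child edges.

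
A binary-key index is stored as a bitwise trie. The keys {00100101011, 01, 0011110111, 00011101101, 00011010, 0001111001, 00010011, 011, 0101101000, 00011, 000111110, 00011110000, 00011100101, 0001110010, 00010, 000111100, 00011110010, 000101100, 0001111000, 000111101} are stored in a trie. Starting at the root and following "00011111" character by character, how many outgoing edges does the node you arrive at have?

1

The children of the "00011111" node are the distinct next characters among strings starting with "00011111".
Characters that immediately follow "00011111" among the stored strings: {0}.
That node has 1 child edge.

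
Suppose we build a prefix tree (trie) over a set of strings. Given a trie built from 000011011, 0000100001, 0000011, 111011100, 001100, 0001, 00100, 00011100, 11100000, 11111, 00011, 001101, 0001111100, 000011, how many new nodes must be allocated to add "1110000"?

0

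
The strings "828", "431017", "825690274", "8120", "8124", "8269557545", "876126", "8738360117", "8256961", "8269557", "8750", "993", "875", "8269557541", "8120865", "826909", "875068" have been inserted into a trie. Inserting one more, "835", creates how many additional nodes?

2

The longest prefix of "835" already in the trie is "8" (length 1).
Each of the 2 remaining characters creates one node.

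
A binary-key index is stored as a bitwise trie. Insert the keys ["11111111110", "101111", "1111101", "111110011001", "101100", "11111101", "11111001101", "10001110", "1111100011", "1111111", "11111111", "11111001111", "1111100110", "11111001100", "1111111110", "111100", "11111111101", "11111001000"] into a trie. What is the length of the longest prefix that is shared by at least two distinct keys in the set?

The deepest shared node is where two words last agree before diverging.
e.g. "11111001100" and "111110011001" share the prefix "11111001100" of length 11; no pair shares a longer one.
Longest shared-prefix length: 11

11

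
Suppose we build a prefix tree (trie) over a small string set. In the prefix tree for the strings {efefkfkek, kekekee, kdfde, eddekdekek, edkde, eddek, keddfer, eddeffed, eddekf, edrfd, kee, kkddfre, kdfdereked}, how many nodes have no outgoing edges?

11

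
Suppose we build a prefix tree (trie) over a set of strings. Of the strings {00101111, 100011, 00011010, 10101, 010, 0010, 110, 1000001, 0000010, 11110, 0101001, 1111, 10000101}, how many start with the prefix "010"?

2

Traverse to the node for "010", then collect every word in that subtree.
Words under "010": 010, 0101001
Count: 2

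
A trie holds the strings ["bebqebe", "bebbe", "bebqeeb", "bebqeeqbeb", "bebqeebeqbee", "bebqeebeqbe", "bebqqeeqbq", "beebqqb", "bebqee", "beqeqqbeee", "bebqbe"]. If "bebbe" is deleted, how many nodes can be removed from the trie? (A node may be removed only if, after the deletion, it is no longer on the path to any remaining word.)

2

After clearing the end-marker at "bebbe", prune upward until reaching a node still needed by another word.
The suffix "be" (2 nodes) is used only by "bebbe"; the node for "beb" still has the child "q", so pruning stops there.
Nodes removed: 2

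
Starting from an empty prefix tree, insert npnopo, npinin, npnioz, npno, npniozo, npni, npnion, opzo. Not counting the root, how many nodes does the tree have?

19

Insert word by word; a character creates a node only if that edge doesn't already exist:
  "npnopo" → 6 new (n, p, n, o, p, o)
  "npinin" → prefix "np" already present; 4 new (i, n, i, n)
  "npnioz" → prefix "npn" already present; 3 new (i, o, z)
  "npno" → prefix "npno" already present; 0 new (none)
  "npniozo" → prefix "npnioz" already present; 1 new (o)
  "npni" → prefix "npni" already present; 0 new (none)
  "npnion" → prefix "npnio" already present; 1 new (n)
  "opzo" → 4 new (o, p, z, o)
Total nodes = 6 + 4 + 3 + 0 + 1 + 0 + 1 + 4 = 19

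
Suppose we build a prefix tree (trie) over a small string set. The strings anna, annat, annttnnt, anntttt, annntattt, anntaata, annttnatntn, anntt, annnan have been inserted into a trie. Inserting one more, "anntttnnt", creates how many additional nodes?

3

The longest prefix of "anntttnnt" already in the trie is "annttt" (length 6).
So 9 − 6 = 3 new nodes.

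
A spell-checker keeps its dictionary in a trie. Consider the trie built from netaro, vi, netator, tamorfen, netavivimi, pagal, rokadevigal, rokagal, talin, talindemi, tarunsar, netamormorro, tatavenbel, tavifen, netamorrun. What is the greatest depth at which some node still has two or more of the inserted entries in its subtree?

Equivalently: take the maximum, over all pairs, of their longest common prefix length.
e.g. "netamormorro" and "netamorrun" share the prefix "netamor" of length 7; no pair shares a longer one.
Longest shared-prefix length: 7

7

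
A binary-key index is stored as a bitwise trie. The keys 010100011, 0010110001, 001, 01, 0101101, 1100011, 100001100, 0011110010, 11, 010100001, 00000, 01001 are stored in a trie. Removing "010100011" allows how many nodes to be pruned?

A node on "010100011"'s path can go only if nothing else ends at it or branches off below it.
The suffix "11" (2 nodes) is used only by "010100011"; the node for "0101000" still has the child "0", so pruning stops there.
Nodes removed: 2

2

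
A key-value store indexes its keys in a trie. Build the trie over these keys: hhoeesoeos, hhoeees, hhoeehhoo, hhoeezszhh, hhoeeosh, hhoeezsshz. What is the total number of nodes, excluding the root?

Trace insertions, counting only characters that open a new branch:
  "hhoeesoeos" → 10 new (h, h, o, e, e, s, o, e, o, s)
  "hhoeees" → prefix "hhoee" already present; 2 new (e, s)
  "hhoeehhoo" → prefix "hhoee" already present; 4 new (h, h, o, o)
  "hhoeezszhh" → prefix "hhoee" already present; 5 new (z, s, z, h, h)
  "hhoeeosh" → prefix "hhoee" already present; 3 new (o, s, h)
  "hhoeezsshz" → prefix "hhoeezs" already present; 3 new (s, h, z)
Total nodes = 10 + 2 + 4 + 5 + 3 + 3 = 27

27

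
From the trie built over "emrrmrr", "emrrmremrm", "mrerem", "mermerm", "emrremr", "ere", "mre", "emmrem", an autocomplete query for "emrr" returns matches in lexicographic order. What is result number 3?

emrrmrr

Words with prefix "emrr", in lexicographic order: "emrremr", "emrrmremrm", "emrrmrr"
The 3rd is emrrmrr.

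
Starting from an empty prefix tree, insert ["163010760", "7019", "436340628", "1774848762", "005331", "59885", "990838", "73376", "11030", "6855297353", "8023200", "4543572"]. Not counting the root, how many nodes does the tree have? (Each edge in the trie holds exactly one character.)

Count nodes per top-level branch (shared prefixes stored once):
  '0'-branch (005331): 6 nodes
  '1'-branch (11030, 163010760, 1774848762): 22 nodes
  '4'-branch (436340628, 4543572): 15 nodes
  '5'-branch (59885): 5 nodes
  '6'-branch (6855297353): 10 nodes
  '7'-branch (7019, 73376): 8 nodes
  '8'-branch (8023200): 7 nodes
  '9'-branch (990838): 6 nodes
Sum: 79

79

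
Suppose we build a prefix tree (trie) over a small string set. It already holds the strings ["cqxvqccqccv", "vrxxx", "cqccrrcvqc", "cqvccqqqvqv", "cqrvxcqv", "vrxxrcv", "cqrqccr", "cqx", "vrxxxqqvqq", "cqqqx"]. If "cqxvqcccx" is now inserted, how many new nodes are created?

Walking "cqxvqcccx" from the root, the first 7 characters ("cqxvqcc") follow existing edges; "c" is the first miss.
Each of the 2 remaining characters creates one node.

2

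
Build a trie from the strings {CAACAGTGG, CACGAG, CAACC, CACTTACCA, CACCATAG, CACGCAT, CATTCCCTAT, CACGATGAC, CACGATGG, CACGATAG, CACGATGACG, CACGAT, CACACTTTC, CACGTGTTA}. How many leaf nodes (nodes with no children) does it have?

12

Leaves are exactly the stored words that no other stored word extends.
Those words: "CAACAGTGG", "CAACC", "CACACTTTC", "CACCATAG", "CACGAG", "CACGATAG", "CACGATGACG", "CACGATGG", "CACGCAT", "CACGTGTTA", "CACTTACCA", "CATTCCCTAT"
Leaf count: 12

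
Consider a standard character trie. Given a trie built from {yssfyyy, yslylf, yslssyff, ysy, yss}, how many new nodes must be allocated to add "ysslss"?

Walking "ysslss" from the root, the first 3 characters ("yss") follow existing edges; "l" is the first miss.
New nodes needed: |"ysslss"| − 3 = 6 − 3 = 3.

3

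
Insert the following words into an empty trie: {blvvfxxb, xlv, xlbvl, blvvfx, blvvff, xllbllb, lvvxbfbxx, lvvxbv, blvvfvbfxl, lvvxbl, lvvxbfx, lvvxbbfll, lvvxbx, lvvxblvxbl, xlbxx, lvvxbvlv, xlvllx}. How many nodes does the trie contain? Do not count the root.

Trace insertions, counting only characters that open a new branch:
  "blvvfxxb" → 8 new (b, l, v, v, f, x, x, b)
  "xlv" → 3 new (x, l, v)
  "xlbvl" → prefix "xl" already present; 3 new (b, v, l)
  "blvvfx" → prefix "blvvfx" already present; 0 new (none)
  "blvvff" → prefix "blvvf" already present; 1 new (f)
  "xllbllb" → prefix "xl" already present; 5 new (l, b, l, l, b)
  "lvvxbfbxx" → 9 new (l, v, v, x, b, f, b, x, x)
  "lvvxbv" → prefix "lvvxb" already present; 1 new (v)
  "blvvfvbfxl" → prefix "blvvf" already present; 5 new (v, b, f, x, l)
  "lvvxbl" → prefix "lvvxb" already present; 1 new (l)
  "lvvxbfx" → prefix "lvvxbf" already present; 1 new (x)
  "lvvxbbfll" → prefix "lvvxb" already present; 4 new (b, f, l, l)
  "lvvxbx" → prefix "lvvxb" already present; 1 new (x)
  "lvvxblvxbl" → prefix "lvvxbl" already present; 4 new (v, x, b, l)
  "xlbxx" → prefix "xlb" already present; 2 new (x, x)
  "lvvxbvlv" → prefix "lvvxbv" already present; 2 new (l, v)
  "xlvllx" → prefix "xlv" already present; 3 new (l, l, x)
Total nodes = 8 + 3 + 3 + 0 + 1 + 5 + 9 + 1 + 5 + 1 + 1 + 4 + 1 + 4 + 2 + 2 + 3 = 53

53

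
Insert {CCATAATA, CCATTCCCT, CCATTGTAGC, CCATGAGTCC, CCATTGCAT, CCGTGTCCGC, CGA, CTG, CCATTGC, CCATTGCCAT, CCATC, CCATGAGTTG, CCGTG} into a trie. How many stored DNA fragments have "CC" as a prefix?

Traverse to the node for "CC", then collect every word in that subtree.
Words under "CC": CCATAATA, CCATC, CCATGAGTCC, CCATGAGTTG, CCATTCCCT, CCATTGC, CCATTGCAT, CCATTGCCAT, CCATTGTAGC, CCGTG, CCGTGTCCGC
Count: 11

11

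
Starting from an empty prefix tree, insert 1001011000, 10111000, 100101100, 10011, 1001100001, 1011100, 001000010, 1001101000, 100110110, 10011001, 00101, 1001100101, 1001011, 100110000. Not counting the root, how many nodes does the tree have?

41

Count nodes per top-level branch (shared prefixes stored once):
  '0'-branch (001000010, 00101): 10 nodes
  '1'-branch (1001011, 100101100, 1001011000, 10011, 100110000, 1001100001, 10011001, 1001100101, 1001101000, 100110110, 1011100, 10111000): 31 nodes
Sum: 41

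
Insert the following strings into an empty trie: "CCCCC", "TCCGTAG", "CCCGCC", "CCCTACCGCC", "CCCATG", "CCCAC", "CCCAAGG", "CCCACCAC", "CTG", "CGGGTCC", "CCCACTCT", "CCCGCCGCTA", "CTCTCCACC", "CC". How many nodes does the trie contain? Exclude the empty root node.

For each word, the new-node count is its length minus the longest prefix already in the trie:
  "CCCCC" → 5 new (C, C, C, C, C)
  "TCCGTAG" → 7 new (T, C, C, G, T, A, G)
  "CCCGCC" → prefix "CCC" already present; 3 new (G, C, C)
  "CCCTACCGCC" → prefix "CCC" already present; 7 new (T, A, C, C, G, C, C)
  "CCCATG" → prefix "CCC" already present; 3 new (A, T, G)
  "CCCAC" → prefix "CCCA" already present; 1 new (C)
  "CCCAAGG" → prefix "CCCA" already present; 3 new (A, G, G)
  "CCCACCAC" → prefix "CCCAC" already present; 3 new (C, A, C)
  "CTG" → prefix "C" already present; 2 new (T, G)
  "CGGGTCC" → prefix "C" already present; 6 new (G, G, G, T, C, C)
  "CCCACTCT" → prefix "CCCAC" already present; 3 new (T, C, T)
  "CCCGCCGCTA" → prefix "CCCGCC" already present; 4 new (G, C, T, A)
  "CTCTCCACC" → prefix "CT" already present; 7 new (C, T, C, C, A, C, C)
  "CC" → prefix "CC" already present; 0 new (none)
Total nodes = 5 + 7 + 3 + 7 + 3 + 1 + 3 + 3 + 2 + 6 + 3 + 4 + 7 + 0 = 54

54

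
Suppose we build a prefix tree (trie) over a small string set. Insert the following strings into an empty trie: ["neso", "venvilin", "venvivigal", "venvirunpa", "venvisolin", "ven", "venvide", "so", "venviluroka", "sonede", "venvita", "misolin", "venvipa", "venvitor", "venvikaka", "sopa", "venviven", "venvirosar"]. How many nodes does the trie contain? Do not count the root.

65

Count nodes per top-level branch (shared prefixes stored once):
  'm'-branch (misolin): 7 nodes
  'n'-branch (neso): 4 nodes
  's'-branch (so, sonede, sopa): 8 nodes
  'v'-branch (ven, venvide, venvikaka, venvilin, venviluroka, venvipa, venvirosar, venvirunpa, venvisolin, venvita, venvitor, venviven, venvivigal): 46 nodes
Sum: 65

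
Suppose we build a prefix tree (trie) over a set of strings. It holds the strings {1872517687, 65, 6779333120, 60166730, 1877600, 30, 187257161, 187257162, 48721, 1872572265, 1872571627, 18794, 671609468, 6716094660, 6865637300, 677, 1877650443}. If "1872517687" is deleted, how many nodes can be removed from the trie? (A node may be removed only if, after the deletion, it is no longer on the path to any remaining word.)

A node on "1872517687"'s path can go only if nothing else ends at it or branches off below it.
The suffix "17687" (5 nodes) is used only by "1872517687"; the node for "18725" still has the child "7", so pruning stops there.
Nodes removed: 5

5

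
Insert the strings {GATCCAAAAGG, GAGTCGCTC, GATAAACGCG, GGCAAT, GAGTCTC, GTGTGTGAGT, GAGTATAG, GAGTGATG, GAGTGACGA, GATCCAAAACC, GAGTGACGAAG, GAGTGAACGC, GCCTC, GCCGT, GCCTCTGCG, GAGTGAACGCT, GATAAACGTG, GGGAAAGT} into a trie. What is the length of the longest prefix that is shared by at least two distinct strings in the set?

10

The deepest shared node is where two words last agree before diverging.
e.g. "GAGTGAACGC" and "GAGTGAACGCT" share the prefix "GAGTGAACGC" of length 10; no pair shares a longer one.
Longest shared-prefix length: 10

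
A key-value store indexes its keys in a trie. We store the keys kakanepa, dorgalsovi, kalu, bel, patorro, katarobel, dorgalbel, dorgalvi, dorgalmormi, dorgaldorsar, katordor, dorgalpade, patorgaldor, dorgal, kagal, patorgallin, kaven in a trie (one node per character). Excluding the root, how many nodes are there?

77

Trace insertions, counting only characters that open a new branch:
  "kakanepa" → 8 new (k, a, k, a, n, e, p, a)
  "dorgalsovi" → 10 new (d, o, r, g, a, l, s, o, v, i)
  "kalu" → prefix "ka" already present; 2 new (l, u)
  "bel" → 3 new (b, e, l)
  "patorro" → 7 new (p, a, t, o, r, r, o)
  "katarobel" → prefix "ka" already present; 7 new (t, a, r, o, b, e, l)
  "dorgalbel" → prefix "dorgal" already present; 3 new (b, e, l)
  "dorgalvi" → prefix "dorgal" already present; 2 new (v, i)
  "dorgalmormi" → prefix "dorgal" already present; 5 new (m, o, r, m, i)
  "dorgaldorsar" → prefix "dorgal" already present; 6 new (d, o, r, s, a, r)
  "katordor" → prefix "kat" already present; 5 new (o, r, d, o, r)
  "dorgalpade" → prefix "dorgal" already present; 4 new (p, a, d, e)
  "patorgaldor" → prefix "pator" already present; 6 new (g, a, l, d, o, r)
  "dorgal" → prefix "dorgal" already present; 0 new (none)
  "kagal" → prefix "ka" already present; 3 new (g, a, l)
  "patorgallin" → prefix "patorgal" already present; 3 new (l, i, n)
  "kaven" → prefix "ka" already present; 3 new (v, e, n)
Total nodes = 8 + 10 + 2 + 3 + 7 + 7 + 3 + 2 + 5 + 6 + 5 + 4 + 6 + 0 + 3 + 3 + 3 = 77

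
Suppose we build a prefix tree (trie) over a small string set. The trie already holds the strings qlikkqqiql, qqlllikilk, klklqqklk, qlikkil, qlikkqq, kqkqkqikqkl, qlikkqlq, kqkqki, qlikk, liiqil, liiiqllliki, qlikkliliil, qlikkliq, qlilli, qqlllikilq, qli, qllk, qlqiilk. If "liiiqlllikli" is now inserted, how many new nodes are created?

"liiiqlllik" is already a path in the trie; the remaining "li" must be added.
So 12 − 10 = 2 new nodes.

2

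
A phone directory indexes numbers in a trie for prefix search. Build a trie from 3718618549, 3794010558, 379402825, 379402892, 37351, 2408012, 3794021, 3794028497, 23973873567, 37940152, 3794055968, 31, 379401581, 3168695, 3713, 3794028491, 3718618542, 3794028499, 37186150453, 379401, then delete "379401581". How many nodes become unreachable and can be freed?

2

A node on "379401581"'s path can go only if nothing else ends at it or branches off below it.
The suffix "81" (2 nodes) is used only by "379401581"; the node for "3794015" still has the child "2", so pruning stops there.
Nodes removed: 2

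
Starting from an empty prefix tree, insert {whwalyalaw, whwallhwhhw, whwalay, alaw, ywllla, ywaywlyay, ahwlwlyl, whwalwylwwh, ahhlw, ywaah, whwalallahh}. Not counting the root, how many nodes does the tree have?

Insert word by word; a character creates a node only if that edge doesn't already exist:
  "whwalyalaw" → 10 new (w, h, w, a, l, y, a, l, a, w)
  "whwallhwhhw" → prefix "whwal" already present; 6 new (l, h, w, h, h, w)
  "whwalay" → prefix "whwal" already present; 2 new (a, y)
  "alaw" → 4 new (a, l, a, w)
  "ywllla" → 6 new (y, w, l, l, l, a)
  "ywaywlyay" → prefix "yw" already present; 7 new (a, y, w, l, y, a, y)
  "ahwlwlyl" → prefix "a" already present; 7 new (h, w, l, w, l, y, l)
  "whwalwylwwh" → prefix "whwal" already present; 6 new (w, y, l, w, w, h)
  "ahhlw" → prefix "ah" already present; 3 new (h, l, w)
  "ywaah" → prefix "ywa" already present; 2 new (a, h)
  "whwalallahh" → prefix "whwala" already present; 5 new (l, l, a, h, h)
Total nodes = 10 + 6 + 2 + 4 + 6 + 7 + 7 + 6 + 3 + 2 + 5 = 58

58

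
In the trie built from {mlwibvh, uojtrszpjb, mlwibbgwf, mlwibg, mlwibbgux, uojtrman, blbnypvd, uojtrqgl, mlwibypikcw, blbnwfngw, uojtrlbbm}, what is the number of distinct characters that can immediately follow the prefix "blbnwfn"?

The children of the "blbnwfn" node are the distinct next characters among strings starting with "blbnwfn".
Distinct next characters after "blbnwfn": g.
That node has 1 child edge.

1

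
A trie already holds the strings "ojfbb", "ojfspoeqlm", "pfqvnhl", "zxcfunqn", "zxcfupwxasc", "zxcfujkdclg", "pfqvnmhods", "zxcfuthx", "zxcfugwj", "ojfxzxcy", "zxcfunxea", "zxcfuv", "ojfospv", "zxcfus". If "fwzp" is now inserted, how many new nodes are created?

No existing word starts with "f", so every character of "fwzp" needs a new node.
4 − 0 = 4 new nodes.

4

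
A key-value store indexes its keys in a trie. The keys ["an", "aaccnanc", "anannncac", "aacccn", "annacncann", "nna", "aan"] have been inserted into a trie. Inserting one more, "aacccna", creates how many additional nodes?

1

The longest prefix of "aacccna" already in the trie is "aacccn" (length 6).
New nodes needed: |"aacccna"| − 6 = 7 − 6 = 1.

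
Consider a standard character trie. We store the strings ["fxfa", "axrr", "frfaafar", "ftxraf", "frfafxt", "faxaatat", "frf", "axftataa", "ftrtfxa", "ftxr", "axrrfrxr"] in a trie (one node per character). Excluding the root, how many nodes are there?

45

Count nodes per top-level branch (shared prefixes stored once):
  'a'-branch (axftataa, axrr, axrrfrxr): 14 nodes
  'f'-branch (faxaatat, frf, frfaafar, frfafxt, ftrtfxa, ftxr, ftxraf, fxfa): 31 nodes
Sum: 45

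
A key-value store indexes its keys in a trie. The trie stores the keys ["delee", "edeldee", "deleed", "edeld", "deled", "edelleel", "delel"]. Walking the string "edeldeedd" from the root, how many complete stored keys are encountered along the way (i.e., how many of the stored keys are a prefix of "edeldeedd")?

2

Check each prefix of "edeldeedd" against the stored set — each match is an end-marker on the path.
Prefixes of the query that are stored words: "edeld", "edeldee"
Count: 2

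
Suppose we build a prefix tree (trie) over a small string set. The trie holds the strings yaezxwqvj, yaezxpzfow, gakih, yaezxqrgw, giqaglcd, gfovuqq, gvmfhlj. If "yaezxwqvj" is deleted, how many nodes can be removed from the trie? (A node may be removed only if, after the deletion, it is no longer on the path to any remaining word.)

Walk "yaezxwqvj" from the leaf back toward the root, removing each node that no remaining word uses.
The suffix "wqvj" (4 nodes) is used only by "yaezxwqvj"; the node for "yaezx" still has the child "p", so pruning stops there.
Nodes removed: 4

4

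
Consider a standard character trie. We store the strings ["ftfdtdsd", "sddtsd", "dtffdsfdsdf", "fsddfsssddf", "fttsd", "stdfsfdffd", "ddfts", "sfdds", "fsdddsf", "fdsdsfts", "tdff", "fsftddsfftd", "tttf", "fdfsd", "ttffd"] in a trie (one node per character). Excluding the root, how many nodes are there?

For each word, the new-node count is its length minus the longest prefix already in the trie:
  "ftfdtdsd" → 8 new (f, t, f, d, t, d, s, d)
  "sddtsd" → 6 new (s, d, d, t, s, d)
  "dtffdsfdsdf" → 11 new (d, t, f, f, d, s, f, d, s, d, f)
  "fsddfsssddf" → prefix "f" already present; 10 new (s, d, d, f, s, s, s, d, d, f)
  "fttsd" → prefix "ft" already present; 3 new (t, s, d)
  "stdfsfdffd" → prefix "s" already present; 9 new (t, d, f, s, f, d, f, f, d)
  "ddfts" → prefix "d" already present; 4 new (d, f, t, s)
  "sfdds" → prefix "s" already present; 4 new (f, d, d, s)
  "fsdddsf" → prefix "fsdd" already present; 3 new (d, s, f)
  "fdsdsfts" → prefix "f" already present; 7 new (d, s, d, s, f, t, s)
  "tdff" → 4 new (t, d, f, f)
  "fsftddsfftd" → prefix "fs" already present; 9 new (f, t, d, d, s, f, f, t, d)
  "tttf" → prefix "t" already present; 3 new (t, t, f)
  "fdfsd" → prefix "fd" already present; 3 new (f, s, d)
  "ttffd" → prefix "tt" already present; 3 new (f, f, d)
Total nodes = 8 + 6 + 11 + 10 + 3 + 9 + 4 + 4 + 3 + 7 + 4 + 9 + 3 + 3 + 3 = 87

87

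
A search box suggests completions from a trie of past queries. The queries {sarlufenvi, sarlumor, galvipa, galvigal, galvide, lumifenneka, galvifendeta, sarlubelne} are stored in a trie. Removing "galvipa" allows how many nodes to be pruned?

A node on "galvipa"'s path can go only if nothing else ends at it or branches off below it.
The suffix "pa" (2 nodes) is used only by "galvipa"; the node for "galvi" still has the child "g", so pruning stops there.
Nodes removed: 2

2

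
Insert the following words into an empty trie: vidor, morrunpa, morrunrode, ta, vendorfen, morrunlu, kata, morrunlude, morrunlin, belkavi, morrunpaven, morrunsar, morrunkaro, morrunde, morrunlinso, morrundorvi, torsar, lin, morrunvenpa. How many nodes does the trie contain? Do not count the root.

75

Count nodes per top-level branch (shared prefixes stored once):
  'b'-branch (belkavi): 7 nodes
  'k'-branch (kata): 4 nodes
  'l'-branch (lin): 3 nodes
  'm'-branch (morrunde, morrundorvi, morrunkaro, morrunlin, morrunlinso, morrunlu, morrunlude, morrunpa, morrunpaven, morrunrode, morrunsar, morrunvenpa): 41 nodes
  't'-branch (ta, torsar): 7 nodes
  'v'-branch (vendorfen, vidor): 13 nodes
Sum: 75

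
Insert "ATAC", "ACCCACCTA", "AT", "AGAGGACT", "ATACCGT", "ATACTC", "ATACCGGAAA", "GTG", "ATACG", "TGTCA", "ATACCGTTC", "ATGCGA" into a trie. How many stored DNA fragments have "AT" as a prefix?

Filter for entries beginning with "AT":
Matches: "AT", "ATAC", "ATACCGGAAA", "ATACCGT", "ATACCGTTC", "ATACG", "ATACTC", "ATGCGA"
Count: 8

8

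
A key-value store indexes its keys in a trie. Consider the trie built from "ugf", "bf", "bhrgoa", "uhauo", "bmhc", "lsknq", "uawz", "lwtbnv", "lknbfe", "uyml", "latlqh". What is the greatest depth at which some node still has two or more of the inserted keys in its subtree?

Equivalently: take the maximum, over all pairs, of their longest common prefix length.
e.g. "bf" and "bhrgoa" share the prefix "b" of length 1; no pair shares a longer one.
Longest shared-prefix length: 1

1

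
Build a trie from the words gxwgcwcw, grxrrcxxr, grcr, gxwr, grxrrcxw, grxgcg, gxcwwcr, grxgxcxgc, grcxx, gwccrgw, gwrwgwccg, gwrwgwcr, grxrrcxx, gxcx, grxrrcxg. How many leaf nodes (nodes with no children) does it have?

14

Leaves are exactly the stored words that no other stored word extends.
Those words: "grcr", "grcxx", "grxgcg", "grxgxcxgc", "grxrrcxg", "grxrrcxw", "grxrrcxxr", "gwccrgw", "gwrwgwccg", "gwrwgwcr", "gxcwwcr", "gxcx", "gxwgcwcw", "gxwr"
Leaf count: 14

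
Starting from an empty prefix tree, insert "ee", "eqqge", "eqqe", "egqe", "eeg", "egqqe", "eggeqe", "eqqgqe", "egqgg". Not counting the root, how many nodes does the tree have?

21

Insert word by word; a character creates a node only if that edge doesn't already exist:
  "ee" → 2 new (e, e)
  "eqqge" → prefix "e" already present; 4 new (q, q, g, e)
  "eqqe" → prefix "eqq" already present; 1 new (e)
  "egqe" → prefix "e" already present; 3 new (g, q, e)
  "eeg" → prefix "ee" already present; 1 new (g)
  "egqqe" → prefix "egq" already present; 2 new (q, e)
  "eggeqe" → prefix "eg" already present; 4 new (g, e, q, e)
  "eqqgqe" → prefix "eqqg" already present; 2 new (q, e)
  "egqgg" → prefix "egq" already present; 2 new (g, g)
Total nodes = 2 + 4 + 1 + 3 + 1 + 2 + 4 + 2 + 2 = 21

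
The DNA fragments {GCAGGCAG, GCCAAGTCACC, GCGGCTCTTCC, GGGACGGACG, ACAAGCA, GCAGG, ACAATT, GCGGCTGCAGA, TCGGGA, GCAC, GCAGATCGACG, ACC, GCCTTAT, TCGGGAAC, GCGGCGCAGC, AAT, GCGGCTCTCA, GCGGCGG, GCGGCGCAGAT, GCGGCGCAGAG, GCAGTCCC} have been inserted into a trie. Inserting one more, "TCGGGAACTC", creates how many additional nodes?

2

The longest prefix of "TCGGGAACTC" already in the trie is "TCGGGAAC" (length 8).
So 10 − 8 = 2 new nodes.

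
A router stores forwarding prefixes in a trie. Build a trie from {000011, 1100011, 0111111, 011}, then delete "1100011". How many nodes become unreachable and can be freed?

7

A node on "1100011"'s path can go only if nothing else ends at it or branches off below it.
No other word shares any prefix with "1100011", so all 7 of its nodes go.
Nodes removed: 7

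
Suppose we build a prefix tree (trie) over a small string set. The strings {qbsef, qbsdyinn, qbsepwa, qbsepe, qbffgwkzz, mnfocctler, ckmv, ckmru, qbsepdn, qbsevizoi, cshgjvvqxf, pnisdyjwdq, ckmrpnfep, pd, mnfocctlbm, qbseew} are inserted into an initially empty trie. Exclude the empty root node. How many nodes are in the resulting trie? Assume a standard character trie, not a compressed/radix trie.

73

Insert word by word; a character creates a node only if that edge doesn't already exist:
  "qbsef" → 5 new (q, b, s, e, f)
  "qbsdyinn" → prefix "qbs" already present; 5 new (d, y, i, n, n)
  "qbsepwa" → prefix "qbse" already present; 3 new (p, w, a)
  "qbsepe" → prefix "qbsep" already present; 1 new (e)
  "qbffgwkzz" → prefix "qb" already present; 7 new (f, f, g, w, k, z, z)
  "mnfocctler" → 10 new (m, n, f, o, c, c, t, l, e, r)
  "ckmv" → 4 new (c, k, m, v)
  "ckmru" → prefix "ckm" already present; 2 new (r, u)
  "qbsepdn" → prefix "qbsep" already present; 2 new (d, n)
  "qbsevizoi" → prefix "qbse" already present; 5 new (v, i, z, o, i)
  "cshgjvvqxf" → prefix "c" already present; 9 new (s, h, g, j, v, v, q, x, f)
  "pnisdyjwdq" → 10 new (p, n, i, s, d, y, j, w, d, q)
  "ckmrpnfep" → prefix "ckmr" already present; 5 new (p, n, f, e, p)
  "pd" → prefix "p" already present; 1 new (d)
  "mnfocctlbm" → prefix "mnfocctl" already present; 2 new (b, m)
  "qbseew" → prefix "qbse" already present; 2 new (e, w)
Total nodes = 5 + 5 + 3 + 1 + 7 + 10 + 4 + 2 + 2 + 5 + 9 + 10 + 5 + 1 + 2 + 2 = 73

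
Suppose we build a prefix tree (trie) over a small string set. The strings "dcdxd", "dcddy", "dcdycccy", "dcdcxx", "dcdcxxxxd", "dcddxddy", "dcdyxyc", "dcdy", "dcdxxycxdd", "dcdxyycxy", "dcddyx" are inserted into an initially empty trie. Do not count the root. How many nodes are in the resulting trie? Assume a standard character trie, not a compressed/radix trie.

Insert word by word; a character creates a node only if that edge doesn't already exist:
  "dcdxd" → 5 new (d, c, d, x, d)
  "dcddy" → prefix "dcd" already present; 2 new (d, y)
  "dcdycccy" → prefix "dcd" already present; 5 new (y, c, c, c, y)
  "dcdcxx" → prefix "dcd" already present; 3 new (c, x, x)
  "dcdcxxxxd" → prefix "dcdcxx" already present; 3 new (x, x, d)
  "dcddxddy" → prefix "dcdd" already present; 4 new (x, d, d, y)
  "dcdyxyc" → prefix "dcdy" already present; 3 new (x, y, c)
  "dcdy" → prefix "dcdy" already present; 0 new (none)
  "dcdxxycxdd" → prefix "dcdx" already present; 6 new (x, y, c, x, d, d)
  "dcdxyycxy" → prefix "dcdx" already present; 5 new (y, y, c, x, y)
  "dcddyx" → prefix "dcddy" already present; 1 new (x)
Total nodes = 5 + 2 + 5 + 3 + 3 + 4 + 3 + 0 + 6 + 5 + 1 = 37

37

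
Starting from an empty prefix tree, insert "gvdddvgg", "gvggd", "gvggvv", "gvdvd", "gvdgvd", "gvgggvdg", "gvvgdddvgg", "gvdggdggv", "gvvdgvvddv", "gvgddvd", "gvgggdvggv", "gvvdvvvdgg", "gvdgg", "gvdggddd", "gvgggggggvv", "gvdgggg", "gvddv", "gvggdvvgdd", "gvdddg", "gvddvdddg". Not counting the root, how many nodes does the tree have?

78

Trace insertions, counting only characters that open a new branch:
  "gvdddvgg" → 8 new (g, v, d, d, d, v, g, g)
  "gvggd" → prefix "gv" already present; 3 new (g, g, d)
  "gvggvv" → prefix "gvgg" already present; 2 new (v, v)
  "gvdvd" → prefix "gvd" already present; 2 new (v, d)
  "gvdgvd" → prefix "gvd" already present; 3 new (g, v, d)
  "gvgggvdg" → prefix "gvgg" already present; 4 new (g, v, d, g)
  "gvvgdddvgg" → prefix "gv" already present; 8 new (v, g, d, d, d, v, g, g)
  "gvdggdggv" → prefix "gvdg" already present; 5 new (g, d, g, g, v)
  "gvvdgvvddv" → prefix "gvv" already present; 7 new (d, g, v, v, d, d, v)
  "gvgddvd" → prefix "gvg" already present; 4 new (d, d, v, d)
  "gvgggdvggv" → prefix "gvggg" already present; 5 new (d, v, g, g, v)
  "gvvdvvvdgg" → prefix "gvvd" already present; 6 new (v, v, v, d, g, g)
  "gvdgg" → prefix "gvdgg" already present; 0 new (none)
  "gvdggddd" → prefix "gvdggd" already present; 2 new (d, d)
  "gvgggggggvv" → prefix "gvggg" already present; 6 new (g, g, g, g, v, v)
  "gvdgggg" → prefix "gvdgg" already present; 2 new (g, g)
  "gvddv" → prefix "gvdd" already present; 1 new (v)
  "gvggdvvgdd" → prefix "gvggd" already present; 5 new (v, v, g, d, d)
  "gvdddg" → prefix "gvddd" already present; 1 new (g)
  "gvddvdddg" → prefix "gvddv" already present; 4 new (d, d, d, g)
Total nodes = 8 + 3 + 2 + 2 + 3 + 4 + 8 + 5 + 7 + 4 + 5 + 6 + 0 + 2 + 6 + 2 + 1 + 5 + 1 + 4 = 78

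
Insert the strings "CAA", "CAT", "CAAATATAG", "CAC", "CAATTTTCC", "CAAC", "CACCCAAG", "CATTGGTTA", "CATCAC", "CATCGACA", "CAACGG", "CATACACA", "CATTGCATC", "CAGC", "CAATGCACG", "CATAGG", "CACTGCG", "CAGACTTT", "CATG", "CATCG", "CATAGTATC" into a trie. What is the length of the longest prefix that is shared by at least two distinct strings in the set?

5

Look for the deepest trie node that still has at least two words in its subtree.
"CATAGG" and "CATAGTATC" agree on "CATAG" (5 characters) before diverging; nothing deeper is shared.
Longest shared-prefix length: 5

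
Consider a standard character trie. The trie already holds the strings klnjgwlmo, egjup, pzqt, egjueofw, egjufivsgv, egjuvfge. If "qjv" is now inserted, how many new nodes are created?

3

No existing word starts with "q", so every character of "qjv" needs a new node.
3 − 0 = 3 new nodes.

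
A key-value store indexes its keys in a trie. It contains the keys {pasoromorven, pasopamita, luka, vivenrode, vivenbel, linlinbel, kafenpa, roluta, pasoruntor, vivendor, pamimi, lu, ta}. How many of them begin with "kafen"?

Traverse to the node for "kafen", then collect every word in that subtree.
Matches: "kafenpa"
Count: 1

1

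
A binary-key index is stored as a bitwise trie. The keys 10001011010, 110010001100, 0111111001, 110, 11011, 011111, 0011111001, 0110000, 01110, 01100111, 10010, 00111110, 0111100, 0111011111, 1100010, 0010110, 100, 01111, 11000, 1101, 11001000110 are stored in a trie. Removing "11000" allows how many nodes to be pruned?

0

Walk "11000" from the leaf back toward the root, removing each node that no remaining word uses.
Every node on "11000" is still needed (e.g. by "1100010"), so nothing is freed.
Nodes removed: 0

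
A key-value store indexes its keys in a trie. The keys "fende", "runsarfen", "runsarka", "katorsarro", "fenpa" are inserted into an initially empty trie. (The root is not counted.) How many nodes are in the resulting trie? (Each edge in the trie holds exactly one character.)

Trace insertions, counting only characters that open a new branch:
  "fende" → 5 new (f, e, n, d, e)
  "runsarfen" → 9 new (r, u, n, s, a, r, f, e, n)
  "runsarka" → prefix "runsar" already present; 2 new (k, a)
  "katorsarro" → 10 new (k, a, t, o, r, s, a, r, r, o)
  "fenpa" → prefix "fen" already present; 2 new (p, a)
Total nodes = 5 + 9 + 2 + 10 + 2 = 28

28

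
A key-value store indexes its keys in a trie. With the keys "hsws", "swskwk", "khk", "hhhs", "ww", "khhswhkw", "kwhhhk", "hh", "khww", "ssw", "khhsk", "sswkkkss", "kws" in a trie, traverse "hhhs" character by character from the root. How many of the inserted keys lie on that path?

Check each prefix of "hhhs" against the stored set — each match is an end-marker on the path.
Prefixes of the query that are stored words: "hh", "hhhs"
Count: 2

2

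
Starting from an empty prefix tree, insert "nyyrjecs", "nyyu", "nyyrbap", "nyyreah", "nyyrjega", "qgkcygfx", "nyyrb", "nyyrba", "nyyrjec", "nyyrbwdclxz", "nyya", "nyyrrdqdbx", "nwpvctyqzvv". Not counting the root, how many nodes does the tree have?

48

For each word, the new-node count is its length minus the longest prefix already in the trie:
  "nyyrjecs" → 8 new (n, y, y, r, j, e, c, s)
  "nyyu" → prefix "nyy" already present; 1 new (u)
  "nyyrbap" → prefix "nyyr" already present; 3 new (b, a, p)
  "nyyreah" → prefix "nyyr" already present; 3 new (e, a, h)
  "nyyrjega" → prefix "nyyrje" already present; 2 new (g, a)
  "qgkcygfx" → 8 new (q, g, k, c, y, g, f, x)
  "nyyrb" → prefix "nyyrb" already present; 0 new (none)
  "nyyrba" → prefix "nyyrba" already present; 0 new (none)
  "nyyrjec" → prefix "nyyrjec" already present; 0 new (none)
  "nyyrbwdclxz" → prefix "nyyrb" already present; 6 new (w, d, c, l, x, z)
  "nyya" → prefix "nyy" already present; 1 new (a)
  "nyyrrdqdbx" → prefix "nyyr" already present; 6 new (r, d, q, d, b, x)
  "nwpvctyqzvv" → prefix "n" already present; 10 new (w, p, v, c, t, y, q, z, v, v)
Total nodes = 8 + 1 + 3 + 3 + 2 + 8 + 0 + 0 + 0 + 6 + 1 + 6 + 10 = 48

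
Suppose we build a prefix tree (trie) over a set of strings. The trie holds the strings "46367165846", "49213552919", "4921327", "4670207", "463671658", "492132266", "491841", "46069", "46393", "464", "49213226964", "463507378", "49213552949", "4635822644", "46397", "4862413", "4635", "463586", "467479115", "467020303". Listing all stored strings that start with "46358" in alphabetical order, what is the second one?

463586

Words with prefix "46358", in lexicographic order: "4635822644", "463586"
Position 2: 463586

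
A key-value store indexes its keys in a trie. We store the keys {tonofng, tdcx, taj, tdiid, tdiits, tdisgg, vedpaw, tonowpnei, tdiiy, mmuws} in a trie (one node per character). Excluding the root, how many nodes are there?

Count nodes per top-level branch (shared prefixes stored once):
  'm'-branch (mmuws): 5 nodes
  't'-branch (taj, tdcx, tdiid, tdiits, tdiiy, tdisgg, tonofng, tonowpnei): 26 nodes
  'v'-branch (vedpaw): 6 nodes
Sum: 37

37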